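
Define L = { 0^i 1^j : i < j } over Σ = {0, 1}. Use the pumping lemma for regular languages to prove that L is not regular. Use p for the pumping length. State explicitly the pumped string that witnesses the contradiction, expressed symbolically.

Toward a contradiction, assume L is regular with pumping length p.
Choose w = 0^p 1^{p+1} ∈ L, with |w| = 2p+1 ≥ p.
The pumping lemma gives a decomposition w = xyz where |xy| ≤ p and y is nonempty.
Since the first p symbols of w are all 0's and |xy| ≤ p, y lies entirely in the leading 0-block: y = 0^k for some k with 1 ≤ k ≤ p.
Consider xy^2z = 0^{p+k} 1^{p+1}. Since k ≥ 1, the 0-count p+k is at least p+1, so i < j fails; thus xy^2z ∉ L.
Contradiction. Therefore L is not regular.

0^{p+k} 1^{p+1}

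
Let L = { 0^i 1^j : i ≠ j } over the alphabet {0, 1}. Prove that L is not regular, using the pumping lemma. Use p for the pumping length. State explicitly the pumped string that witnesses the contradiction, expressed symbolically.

Assume L is regular; let p be its pumping constant.
Choose w = 0^p 1^{p+p!}. Since p ≠ p+p!, w ∈ L; and |w| ≥ p.
The pumping lemma gives a decomposition w = xyz where |xy| ≤ p and y is nonempty.
Since the first p symbols of w are all 0's and |xy| ≤ p, y lies entirely in the leading 0-block: y = 0^k for some k with 1 ≤ k ≤ p.
Since 1 ≤ k ≤ p, k divides p!; set t = 1 + p!/k. Then xy^t z has p + (p!/k)·k = p + p! copies of 0. Now the 0-count equals the 1-count, so i ≠ j fails. So xy^t z = 0^{p+p!} 1^{p+p!} ∉ L.
This contradicts the pumping lemma, so L is not regular.

0^{p+p!} 1^{p+p!}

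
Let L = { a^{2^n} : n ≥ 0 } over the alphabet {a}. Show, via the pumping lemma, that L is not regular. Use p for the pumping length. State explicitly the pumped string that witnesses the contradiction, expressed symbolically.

Toward a contradiction, assume L is regular with pumping length p.
Take w = a^{2^p} ∈ L with |w| = 2^p ≥ p.
The pumping lemma gives a decomposition w = xyz where |xy| ≤ p and |y| ≥ 1.
Then y = a^k for some k with 1 ≤ k ≤ p.
Pump with i = 2: xy^2z = a^{2^p+k}. Since 1 ≤ k ≤ p < 2^p, we have 2^p < 2^p+k < 2^{p+1}, so 2^p+k is not a power of 2. So xy^2z ∉ L.
This contradicts the pumping lemma, so L is not regular.

a^{2^p+k}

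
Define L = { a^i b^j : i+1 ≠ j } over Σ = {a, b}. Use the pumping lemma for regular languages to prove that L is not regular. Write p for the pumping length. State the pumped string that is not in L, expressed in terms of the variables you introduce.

a^{p+p!} b^{p+p!+1}

Suppose for contradiction that L is regular, and let p be the pumping length.
Choose w = a^p b^{p+p!+1}. Since p ≠ (p+p!+1)-1 = p+p!, w ∈ L; and |w| ≥ p.
Write w = xyz as guaranteed by the lemma, with |xy| ≤ p and y is nonempty.
Because |xy| ≤ p and w begins with p copies of a, we have y = a^k with 1 ≤ k ≤ p.
Since 1 ≤ k ≤ p, k divides p!; set t = 1 + p!/k. Then xy^t z has p + (p!/k)·k = p + p! copies of a. Now the a-count is p+p! and (b-count)-1 = (p+p!+1)-1 = p+p!, so i+1 ≠ j fails. So xy^t z = a^{p+p!} b^{p+p!+1} ∉ L.
This contradicts the pumping lemma, so L is not regular.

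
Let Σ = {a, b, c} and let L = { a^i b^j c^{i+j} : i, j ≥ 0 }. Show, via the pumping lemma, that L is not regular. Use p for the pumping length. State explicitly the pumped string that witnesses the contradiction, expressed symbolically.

Assume L is regular. Let p be the pumping length given by the pumping lemma.
Take w = a^p b^p c^{2p} ∈ L (with i=j=p, i+j=2p), |w| = 4p ≥ p.
The pumping lemma gives a decomposition w = xyz where |xy| ≤ p and |y| > 0.
The first p characters of w are a's, so xy (and hence y) consists only of a's. Write y = a^k, 1 ≤ k ≤ p.
Consider xy^2z = a^{p+k} b^p c^{2p}. Now the a- and b-counts sum to 2p+k, but the c-count is 2p ≠ 2p+k. So xy^2z ∉ L.
This is a contradiction; hence L is not regular.

a^{p+k} b^p c^{2p}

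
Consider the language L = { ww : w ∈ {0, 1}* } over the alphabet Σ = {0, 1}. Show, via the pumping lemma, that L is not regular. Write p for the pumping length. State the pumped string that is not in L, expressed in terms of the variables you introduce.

0^{p+k} 1^p 0^p 1^p

Assume L is regular; let p be its pumping constant.
Take w = 0^p 1^p 0^p 1^p = uu where u = 0^p1^p; then w ∈ L and |w| = 4p ≥ p.
By the pumping lemma, w = xyz with |xy| ≤ p and |y| ≥ 1.
Since the first p symbols of w are all 0's and |xy| ≤ p, y lies entirely in the leading 0-block: y = 0^k for some k with 1 ≤ k ≤ p.
Pump with i = 2: xy^2z = 0^{p+k} 1^p 0^p 1^p, of length 4p+k. Suppose this equals vv. The string starts with 0 and ends with 1, so v does too; thus the boundary between the two copies of v is a 1→0 transition. There is exactly one such transition, at position 2p+k, so |v| = 2p+k and |vv| = 4p+2k ≠ 4p+k since k ≥ 1. So xy^2z ∉ L.
This contradicts the pumping lemma, so L is not regular.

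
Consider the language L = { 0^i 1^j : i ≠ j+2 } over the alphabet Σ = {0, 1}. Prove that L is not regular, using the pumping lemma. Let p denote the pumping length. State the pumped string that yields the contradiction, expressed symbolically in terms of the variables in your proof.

Assume L is regular; let p be its pumping constant.
Choose w = 0^p 1^{p+p!-2}. Since p ≠ (p+p!-2)+2 = p+p!, w ∈ L; and |w| ≥ p.
Write w = xyz as guaranteed by the lemma, with |xy| ≤ p and y is nonempty.
Since the first p symbols of w are all 0's and |xy| ≤ p, y lies entirely in the leading 0-block: y = 0^k for some k with 1 ≤ k ≤ p.
Since 1 ≤ k ≤ p, k divides p!; set t = 1 + p!/k. Then xy^t z has p + (p!/k)·k = p + p! copies of 0. Now the 0-count is p+p! and (1-count)+2 = (p+p!-2)+2 = p+p!, so i ≠ j+2 fails. So xy^t z = 0^{p+p!} 1^{p+p!-2} ∉ L.
Contradiction. Therefore L is not regular.

0^{p+p!} 1^{p+p!-2}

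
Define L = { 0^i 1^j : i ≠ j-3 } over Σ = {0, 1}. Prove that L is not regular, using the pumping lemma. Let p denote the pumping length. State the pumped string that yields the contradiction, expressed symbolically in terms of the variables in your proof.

Toward a contradiction, assume L is regular with pumping length p.
Choose w = 0^p 1^{p+p!+3}. Since p ≠ (p+p!+3)-3 = p+p!, w ∈ L; and |w| ≥ p.
The pumping lemma gives a decomposition w = xyz where |xy| ≤ p and y is nonempty.
The first p characters of w are 0's, so xy (and hence y) consists only of 0's. Write y = 0^k, 1 ≤ k ≤ p.
Since 1 ≤ k ≤ p, k divides p!; set t = 1 + p!/k. Then xy^t z has p + (p!/k)·k = p + p! copies of 0. Now the 0-count is p+p! and (1-count)-3 = (p+p!+3)-3 = p+p!, so i ≠ j-3 fails. So xy^t z = 0^{p+p!} 1^{p+p!+3} ∉ L.
Contradiction. Therefore L is not regular.

0^{p+p!} 1^{p+p!+3}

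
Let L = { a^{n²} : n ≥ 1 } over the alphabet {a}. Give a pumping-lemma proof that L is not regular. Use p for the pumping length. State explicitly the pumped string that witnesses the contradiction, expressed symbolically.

a^{p²+k}

Suppose for contradiction that L is regular, and let p be the pumping length.
Take w = a^{p²} ∈ L with |w| = p² ≥ p.
The pumping lemma gives a decomposition w = xyz where |xy| ≤ p and y is nonempty.
Then y = a^k for some k with 1 ≤ k ≤ p.
Pump with i = 2: xy^2z = a^{p²+k}. Since 1 ≤ k ≤ p, p² < p²+k ≤ p²+p < (p+1)², so p²+k lies strictly between consecutive squares and is not a perfect square. So xy^2z ∉ L.
This contradicts the pumping lemma, so L is not regular.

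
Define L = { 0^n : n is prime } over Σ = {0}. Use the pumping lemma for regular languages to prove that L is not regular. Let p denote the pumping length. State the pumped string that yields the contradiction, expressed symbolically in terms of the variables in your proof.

0^{q(1+k)}

Suppose for contradiction that L is regular, and let p be the pumping length.
Let q be a prime with q ≥ p+2 (infinitely many primes exist), and take w = 0^q ∈ L with |w| = q ≥ p.
Write w = xyz as guaranteed by the lemma, with |xy| ≤ p and |y| > 0.
Then y = 0^k for some k with 1 ≤ k ≤ p.
Since 1 ≤ k ≤ p, |xz| = q-k. Pump with i = q+1: |xy^{q+1}z| = (q-k)+(q+1)k = q+qk = q(1+k), which is composite (both factors ≥ 2). So xy^{q+1}z = 0^{q(1+k)} ∉ L.
This is a contradiction; hence L is not regular.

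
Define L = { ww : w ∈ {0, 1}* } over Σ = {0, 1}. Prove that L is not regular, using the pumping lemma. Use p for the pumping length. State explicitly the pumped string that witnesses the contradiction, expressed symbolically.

0^{p+k} 1^p 0^p 1^p

Suppose for contradiction that L is regular, and let p be the pumping length.
Take w = 0^p 1^p 0^p 1^p = uu where u = 0^p1^p; then w ∈ L and |w| = 4p ≥ p.
Write w = xyz as guaranteed by the lemma, with |xy| ≤ p and |y| ≥ 1.
Since the first p symbols of w are all 0's and |xy| ≤ p, y lies entirely in the leading 0-block: y = 0^k for some k with 1 ≤ k ≤ p.
Pump with i = 2: xy^2z = 0^{p+k} 1^p 0^p 1^p, of length 4p+k. Suppose this equals vv. The string starts with 0 and ends with 1, so v does too; thus the boundary between the two copies of v is a 1→0 transition. There is exactly one such transition, at position 2p+k, so |v| = 2p+k and |vv| = 4p+2k ≠ 4p+k since k ≥ 1. So xy^2z ∉ L.
This is a contradiction; hence L is not regular.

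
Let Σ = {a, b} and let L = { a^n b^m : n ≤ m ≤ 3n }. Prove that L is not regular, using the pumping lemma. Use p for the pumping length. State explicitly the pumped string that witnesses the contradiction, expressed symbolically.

Assume L is regular. Let p be the pumping length given by the pumping lemma.
Take w = a^p b^p ∈ L (since p ≤ p ≤ 3p), with |w| = 2p ≥ p.
The pumping lemma gives a decomposition w = xyz where |xy| ≤ p and |y| > 0.
Since the first p symbols of w are all a's and |xy| ≤ p, y lies entirely in the leading a-block: y = a^k for some k with 1 ≤ k ≤ p.
Pump with i = 2: xy^2z = a^{p+k} b^p. Now n = p+k > p = m, so the condition n ≤ m fails. Thus xy^2z ∉ L.
This is a contradiction; hence L is not regular.

a^{p+k} b^p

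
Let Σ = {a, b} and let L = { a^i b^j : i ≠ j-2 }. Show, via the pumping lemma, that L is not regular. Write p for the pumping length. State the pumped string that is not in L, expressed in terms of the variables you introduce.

a^{p+p!} b^{p+p!+2}

Assume L is regular. Let p be the pumping length given by the pumping lemma.
Choose w = a^p b^{p+p!+2}. Since p ≠ (p+p!+2)-2 = p+p!, w ∈ L; and |w| ≥ p.
By the pumping lemma, w = xyz with |xy| ≤ p and y is nonempty.
Because |xy| ≤ p and w begins with p copies of a, we have y = a^k with 1 ≤ k ≤ p.
Since 1 ≤ k ≤ p, k divides p!; set t = 1 + p!/k. Then xy^t z has p + (p!/k)·k = p + p! copies of a. Now the a-count is p+p! and (b-count)-2 = (p+p!+2)-2 = p+p!, so i ≠ j-2 fails. So xy^t z = a^{p+p!} b^{p+p!+2} ∉ L.
Contradiction. Therefore L is not regular.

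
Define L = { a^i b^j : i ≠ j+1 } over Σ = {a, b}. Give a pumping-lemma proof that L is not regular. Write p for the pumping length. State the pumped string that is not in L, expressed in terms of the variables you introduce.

Suppose for contradiction that L is regular, and let p be the pumping length.
Choose w = a^p b^{p+p!-1}. Since p ≠ (p+p!-1)+1 = p+p!, w ∈ L; and |w| ≥ p.
By the pumping lemma, w = xyz with |xy| ≤ p and y is nonempty.
Since the first p symbols of w are all a's and |xy| ≤ p, y lies entirely in the leading a-block: y = a^k for some k with 1 ≤ k ≤ p.
Since 1 ≤ k ≤ p, k divides p!; set t = 1 + p!/k. Then xy^t z has p + (p!/k)·k = p + p! copies of a. Now the a-count is p+p! and (b-count)+1 = (p+p!-1)+1 = p+p!, so i ≠ j+1 fails. So xy^t z = a^{p+p!} b^{p+p!-1} ∉ L.
This is a contradiction; hence L is not regular.

a^{p+p!} b^{p+p!-1}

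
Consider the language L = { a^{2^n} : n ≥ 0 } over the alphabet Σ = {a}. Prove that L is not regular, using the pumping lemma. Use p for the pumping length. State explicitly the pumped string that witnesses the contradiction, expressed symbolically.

Assume L is regular. Let p be the pumping length given by the pumping lemma.
Take w = a^{2^p} ∈ L with |w| = 2^p ≥ p.
The pumping lemma gives a decomposition w = xyz where |xy| ≤ p and y is nonempty.
Then y = a^k for some k with 1 ≤ k ≤ p.
Pump with i = 2: xy^2z = a^{2^p+k}. Since 1 ≤ k ≤ p < 2^p, we have 2^p < 2^p+k < 2^{p+1}, so 2^p+k is not a power of 2. So xy^2z ∉ L.
This contradicts the pumping lemma, so L is not regular.

a^{2^p+k}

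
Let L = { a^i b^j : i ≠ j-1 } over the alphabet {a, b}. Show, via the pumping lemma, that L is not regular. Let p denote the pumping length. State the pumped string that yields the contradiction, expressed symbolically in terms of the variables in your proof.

Assume L is regular. Let p be the pumping length given by the pumping lemma.
Choose w = a^p b^{p+p!+1}. Since p ≠ (p+p!+1)-1 = p+p!, w ∈ L; and |w| ≥ p.
The pumping lemma gives a decomposition w = xyz where |xy| ≤ p and |y| > 0.
Since the first p symbols of w are all a's and |xy| ≤ p, y lies entirely in the leading a-block: y = a^k for some k with 1 ≤ k ≤ p.
Since 1 ≤ k ≤ p, k divides p!; set t = 1 + p!/k. Then xy^t z has p + (p!/k)·k = p + p! copies of a. Now the a-count is p+p! and (b-count)-1 = (p+p!+1)-1 = p+p!, so i ≠ j-1 fails. So xy^t z = a^{p+p!} b^{p+p!+1} ∉ L.
Contradiction. Therefore L is not regular.

a^{p+p!} b^{p+p!+1}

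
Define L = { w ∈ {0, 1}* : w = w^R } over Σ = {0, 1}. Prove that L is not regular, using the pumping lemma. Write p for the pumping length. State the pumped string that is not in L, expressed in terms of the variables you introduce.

Toward a contradiction, assume L is regular with pumping length p.
Take w = 0^p 1 0^p, a palindrome of length 2p+1 ≥ p.
Write w = xyz as guaranteed by the lemma, with |xy| ≤ p and |y| ≥ 1.
Since the first p symbols of w are all 0's and |xy| ≤ p, y lies entirely in the leading 0-block: y = 0^k for some k with 1 ≤ k ≤ p.
Pump with i = 2: xy^2z = 0^{p+k} 1 0^p. Its reverse is 0^p 1 0^{p+k}, which differs from xy^2z since k ≥ 1. So xy^2z is not a palindrome and xy^2z ∉ L.
This contradicts the pumping lemma, so L is not regular.

0^{p+k} 1 0^p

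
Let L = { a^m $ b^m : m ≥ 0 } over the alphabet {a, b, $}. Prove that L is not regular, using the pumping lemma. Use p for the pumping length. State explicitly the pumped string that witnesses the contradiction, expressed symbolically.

Suppose for contradiction that L is regular, and let p be the pumping length.
Take w = a^p $ b^p ∈ L with |w| = 2p+1 ≥ p.
Write w = xyz as guaranteed by the lemma, with |xy| ≤ p and |y| > 0.
The first p characters of w are a's, so xy (and hence y) consists only of a's. Write y = a^k, 1 ≤ k ≤ p.
Pump with i = 2: xy^2z = a^{p+k} $ b^p, which would require p+k = p. But k ≥ 1, so xy^2z ∉ L.
This contradicts the pumping lemma, so L is not regular.

a^{p+k} $ b^p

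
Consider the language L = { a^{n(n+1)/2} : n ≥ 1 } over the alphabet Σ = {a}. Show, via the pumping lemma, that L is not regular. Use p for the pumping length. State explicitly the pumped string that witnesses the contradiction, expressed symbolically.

Assume L is regular; let p be its pumping constant.
Take w = a^{p(p+1)/2} ∈ L with |w| = p(p+1)/2 ≥ p.
Write w = xyz as guaranteed by the lemma, with |xy| ≤ p and |y| > 0.
Then y = a^k for some k with 1 ≤ k ≤ p.
Pump with i = 2: xy^2z = a^{p(p+1)/2+k}. Since 1 ≤ k ≤ p, p(p+1)/2 < p(p+1)/2+k ≤ p(p+1)/2+p < (p+1)(p+2)/2, so p(p+1)/2+k is strictly between consecutive triangular numbers. So xy^2z ∉ L.
This contradicts the pumping lemma, so L is not regular.

a^{p(p+1)/2+k}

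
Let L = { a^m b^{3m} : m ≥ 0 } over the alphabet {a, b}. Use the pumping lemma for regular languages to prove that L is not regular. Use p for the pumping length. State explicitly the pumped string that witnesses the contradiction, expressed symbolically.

a^{p+k} b^{3p}

Assume L is regular. Let p be the pumping length given by the pumping lemma.
Let w = a^p b^{3p} ∈ L; note |w| = 4p ≥ p.
By the pumping lemma, w = xyz with |xy| ≤ p and |y| ≥ 1.
Since the first p symbols of w are all a's and |xy| ≤ p, y lies entirely in the leading a-block: y = a^k for some k with 1 ≤ k ≤ p.
Pump with i = 2: xy^2z = a^{p+k} b^{3p}. For this to lie in L we would need 3p = 3(p+k), which forces k = 0. But k ≥ 1, so xy^2z ∉ L.
Contradiction. Therefore L is not regular.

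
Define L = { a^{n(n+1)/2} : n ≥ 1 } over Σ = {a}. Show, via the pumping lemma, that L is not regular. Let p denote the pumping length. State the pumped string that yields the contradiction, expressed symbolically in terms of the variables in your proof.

Toward a contradiction, assume L is regular with pumping length p.
Take w = a^{p(p+1)/2} ∈ L with |w| = p(p+1)/2 ≥ p.
Write w = xyz as guaranteed by the lemma, with |xy| ≤ p and y is nonempty.
Then y = a^k for some k with 1 ≤ k ≤ p.
Pump with i = 2: xy^2z = a^{p(p+1)/2+k}. Since 1 ≤ k ≤ p, p(p+1)/2 < p(p+1)/2+k ≤ p(p+1)/2+p < (p+1)(p+2)/2, so p(p+1)/2+k is strictly between consecutive triangular numbers. So xy^2z ∉ L.
Contradiction. Therefore L is not regular.

a^{p(p+1)/2+k}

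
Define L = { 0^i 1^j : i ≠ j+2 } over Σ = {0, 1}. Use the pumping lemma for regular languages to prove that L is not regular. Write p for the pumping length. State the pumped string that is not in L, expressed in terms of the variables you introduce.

Assume L is regular; let p be its pumping constant.
Choose w = 0^p 1^{p+p!-2}. Since p ≠ (p+p!-2)+2 = p+p!, w ∈ L; and |w| ≥ p.
The pumping lemma gives a decomposition w = xyz where |xy| ≤ p and |y| ≥ 1.
Because |xy| ≤ p and w begins with p copies of 0, we have y = 0^k with 1 ≤ k ≤ p.
Since 1 ≤ k ≤ p, k divides p!; set t = 1 + p!/k. Then xy^t z has p + (p!/k)·k = p + p! copies of 0. Now the 0-count is p+p! and (1-count)+2 = (p+p!-2)+2 = p+p!, so i ≠ j+2 fails. So xy^t z = 0^{p+p!} 1^{p+p!-2} ∉ L.
This contradicts the pumping lemma, so L is not regular.

0^{p+p!} 1^{p+p!-2}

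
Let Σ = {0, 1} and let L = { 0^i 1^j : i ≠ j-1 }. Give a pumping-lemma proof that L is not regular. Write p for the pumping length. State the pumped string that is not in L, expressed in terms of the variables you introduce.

Toward a contradiction, assume L is regular with pumping length p.
Choose w = 0^p 1^{p+p!+1}. Since p ≠ (p+p!+1)-1 = p+p!, w ∈ L; and |w| ≥ p.
The pumping lemma gives a decomposition w = xyz where |xy| ≤ p and |y| ≥ 1.
Since the first p symbols of w are all 0's and |xy| ≤ p, y lies entirely in the leading 0-block: y = 0^k for some k with 1 ≤ k ≤ p.
Since 1 ≤ k ≤ p, k divides p!; set t = 1 + p!/k. Then xy^t z has p + (p!/k)·k = p + p! copies of 0. Now the 0-count is p+p! and (1-count)-1 = (p+p!+1)-1 = p+p!, so i ≠ j-1 fails. So xy^t z = 0^{p+p!} 1^{p+p!+1} ∉ L.
This contradicts the pumping lemma, so L is not regular.

0^{p+p!} 1^{p+p!+1}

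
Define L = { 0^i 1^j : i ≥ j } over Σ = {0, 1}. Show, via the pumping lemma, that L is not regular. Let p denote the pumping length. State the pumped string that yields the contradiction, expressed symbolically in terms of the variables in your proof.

0^{p-k} 1^p

Toward a contradiction, assume L is regular with pumping length p.
Choose w = 0^p 1^p ∈ L, with |w| = 2p ≥ p.
The pumping lemma gives a decomposition w = xyz where |xy| ≤ p and y is nonempty.
Because |xy| ≤ p and w begins with p copies of 0, we have y = 0^k with 1 ≤ k ≤ p.
Consider xy^0z = xz = 0^{p-k} 1^p. Since k ≥ 1, the 0-count p-k is less than p, so i ≥ j fails; thus xz ∉ L.
Contradiction. Therefore L is not regular.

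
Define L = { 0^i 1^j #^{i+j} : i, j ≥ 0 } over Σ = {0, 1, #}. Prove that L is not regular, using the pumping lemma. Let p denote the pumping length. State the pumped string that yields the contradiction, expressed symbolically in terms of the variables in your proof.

0^{p+k} 1^p #^{2p}

Assume L is regular. Let p be the pumping length given by the pumping lemma.
Take w = 0^p 1^p #^{2p} ∈ L (with i=j=p, i+j=2p), |w| = 4p ≥ p.
Write w = xyz as guaranteed by the lemma, with |xy| ≤ p and |y| ≥ 1.
The first p characters of w are 0's, so xy (and hence y) consists only of 0's. Write y = 0^k, 1 ≤ k ≤ p.
Consider xy^2z = 0^{p+k} 1^p #^{2p}. Now the 0- and 1-counts sum to 2p+k, but the #-count is 2p ≠ 2p+k. So xy^2z ∉ L.
Contradiction. Therefore L is not regular.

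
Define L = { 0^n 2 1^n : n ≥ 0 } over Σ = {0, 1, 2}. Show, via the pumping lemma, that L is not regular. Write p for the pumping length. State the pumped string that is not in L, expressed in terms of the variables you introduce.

0^{p+k} 2 1^p

Suppose for contradiction that L is regular, and let p be the pumping length.
Take w = 0^p 2 1^p ∈ L with |w| = 2p+1 ≥ p.
Write w = xyz as guaranteed by the lemma, with |xy| ≤ p and |y| ≥ 1.
Because |xy| ≤ p and w begins with p copies of 0, we have y = 0^k with 1 ≤ k ≤ p.
Pump with i = 2: xy^2z = 0^{p+k} 2 1^p, which would require p+k = p. But k ≥ 1, so xy^2z ∉ L.
This is a contradiction; hence L is not regular.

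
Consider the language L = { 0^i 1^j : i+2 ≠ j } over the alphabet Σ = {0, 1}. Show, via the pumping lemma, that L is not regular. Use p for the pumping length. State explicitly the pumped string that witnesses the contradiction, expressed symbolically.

0^{p+p!} 1^{p+p!+2}

Suppose for contradiction that L is regular, and let p be the pumping length.
Choose w = 0^p 1^{p+p!+2}. Since p ≠ (p+p!+2)-2 = p+p!, w ∈ L; and |w| ≥ p.
The pumping lemma gives a decomposition w = xyz where |xy| ≤ p and |y| > 0.
Because |xy| ≤ p and w begins with p copies of 0, we have y = 0^k with 1 ≤ k ≤ p.
Since 1 ≤ k ≤ p, k divides p!; set t = 1 + p!/k. Then xy^t z has p + (p!/k)·k = p + p! copies of 0. Now the 0-count is p+p! and (1-count)-2 = (p+p!+2)-2 = p+p!, so i+2 ≠ j fails. So xy^t z = 0^{p+p!} 1^{p+p!+2} ∉ L.
This is a contradiction; hence L is not regular.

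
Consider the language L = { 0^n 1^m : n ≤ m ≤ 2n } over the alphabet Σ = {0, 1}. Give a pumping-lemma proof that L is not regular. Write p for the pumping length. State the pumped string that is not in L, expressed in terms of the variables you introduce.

Toward a contradiction, assume L is regular with pumping length p.
Take w = 0^p 1^p ∈ L (since p ≤ p ≤ 2p), with |w| = 2p ≥ p.
The pumping lemma gives a decomposition w = xyz where |xy| ≤ p and y is nonempty.
Because |xy| ≤ p and w begins with p copies of 0, we have y = 0^k with 1 ≤ k ≤ p.
Pump with i = 2: xy^2z = 0^{p+k} 1^p. Now n = p+k > p = m, so the condition n ≤ m fails. Thus xy^2z ∉ L.
This contradicts the pumping lemma, so L is not regular.

0^{p+k} 1^p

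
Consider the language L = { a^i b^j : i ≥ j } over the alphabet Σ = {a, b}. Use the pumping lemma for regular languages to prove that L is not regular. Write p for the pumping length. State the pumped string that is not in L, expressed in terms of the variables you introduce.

Toward a contradiction, assume L is regular with pumping length p.
Choose w = a^p b^p ∈ L, with |w| = 2p ≥ p.
By the pumping lemma, w = xyz with |xy| ≤ p and |y| ≥ 1.
Because |xy| ≤ p and w begins with p copies of a, we have y = a^k with 1 ≤ k ≤ p.
Consider xy^0z = xz = a^{p-k} b^p. Since k ≥ 1, the a-count p-k is less than p, so i ≥ j fails; thus xz ∉ L.
This contradicts the pumping lemma, so L is not regular.

a^{p-k} b^p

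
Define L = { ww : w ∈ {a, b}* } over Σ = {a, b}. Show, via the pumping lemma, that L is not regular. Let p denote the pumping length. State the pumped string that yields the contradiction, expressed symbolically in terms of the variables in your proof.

a^{p+k} b^p a^p b^p

Suppose for contradiction that L is regular, and let p be the pumping length.
Take w = a^p b^p a^p b^p = uu where u = a^pb^p; then w ∈ L and |w| = 4p ≥ p.
The pumping lemma gives a decomposition w = xyz where |xy| ≤ p and y is nonempty.
Since the first p symbols of w are all a's and |xy| ≤ p, y lies entirely in the leading a-block: y = a^k for some k with 1 ≤ k ≤ p.
Pump with i = 2: xy^2z = a^{p+k} b^p a^p b^p, of length 4p+k. Suppose this equals vv. The string starts with a and ends with b, so v does too; thus the boundary between the two copies of v is a b→a transition. There is exactly one such transition, at position 2p+k, so |v| = 2p+k and |vv| = 4p+2k ≠ 4p+k since k ≥ 1. So xy^2z ∉ L.
Contradiction. Therefore L is not regular.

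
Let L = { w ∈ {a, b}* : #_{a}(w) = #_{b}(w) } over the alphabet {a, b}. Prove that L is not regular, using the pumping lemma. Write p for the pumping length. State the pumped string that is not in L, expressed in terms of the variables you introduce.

a^{p+k} b^p

Suppose for contradiction that L is regular, and let p be the pumping length.
Choose w = a^p b^p ∈ L with |w| = 2p ≥ p.
By the pumping lemma, w = xyz with |xy| ≤ p and y is nonempty.
Since the first p symbols of w are all a's and |xy| ≤ p, y lies entirely in the leading a-block: y = a^k for some k with 1 ≤ k ≤ p.
Pump with i = 2: xy^2z = a^{p+k} b^p has p+k occurrences of a but only p of b. Since k ≥ 1 the counts differ, so xy^2z ∉ L.
This contradicts the pumping lemma, so L is not regular.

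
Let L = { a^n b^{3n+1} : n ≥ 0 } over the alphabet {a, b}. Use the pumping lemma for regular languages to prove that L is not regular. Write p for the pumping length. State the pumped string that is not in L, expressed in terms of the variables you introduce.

Assume L is regular; let p be its pumping constant.
Let w = a^p b^{3p+1} ∈ L; note |w| = 4p+1 ≥ p.
By the pumping lemma, w = xyz with |xy| ≤ p and |y| > 0.
The first p characters of w are a's, so xy (and hence y) consists only of a's. Write y = a^k, 1 ≤ k ≤ p.
Pump with i = 2: xy^2z = a^{p+k} b^{3p+1}. For this to lie in L we would need 3p+1 = 3(p+k)+1, which forces k = 0. But k ≥ 1, so xy^2z ∉ L.
Contradiction. Therefore L is not regular.

a^{p+k} b^{3p+1}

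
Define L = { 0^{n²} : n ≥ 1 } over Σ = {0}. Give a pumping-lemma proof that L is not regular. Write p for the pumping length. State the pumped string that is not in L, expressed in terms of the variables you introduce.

Suppose for contradiction that L is regular, and let p be the pumping length.
Take w = 0^{p²} ∈ L with |w| = p² ≥ p.
The pumping lemma gives a decomposition w = xyz where |xy| ≤ p and y is nonempty.
Then y = 0^k for some k with 1 ≤ k ≤ p.
Pump with i = 2: xy^2z = 0^{p²+k}. Since 1 ≤ k ≤ p, p² < p²+k ≤ p²+p < (p+1)², so p²+k lies strictly between consecutive squares and is not a perfect square. So xy^2z ∉ L.
Contradiction. Therefore L is not regular.

0^{p²+k}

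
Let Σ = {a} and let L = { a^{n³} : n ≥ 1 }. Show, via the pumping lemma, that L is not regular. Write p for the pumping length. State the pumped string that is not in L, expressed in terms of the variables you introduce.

a^{p³+k}

Assume L is regular. Let p be the pumping length given by the pumping lemma.
Take w = a^{p³} ∈ L with |w| = p³ ≥ p.
By the pumping lemma, w = xyz with |xy| ≤ p and |y| > 0.
Then y = a^k for some k with 1 ≤ k ≤ p.
Pump with i = 2: xy^2z = a^{p³+k}. Since 1 ≤ k ≤ p, p³ < p³+k ≤ p³+p < p³+3p²+3p+1 = (p+1)³, so p³+k is not a perfect cube. So xy^2z ∉ L.
This contradicts the pumping lemma, so L is not regular.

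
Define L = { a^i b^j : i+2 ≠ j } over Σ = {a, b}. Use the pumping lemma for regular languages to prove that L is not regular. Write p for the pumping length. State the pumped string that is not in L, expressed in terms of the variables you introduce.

Assume L is regular; let p be its pumping constant.
Choose w = a^p b^{p+p!+2}. Since p ≠ (p+p!+2)-2 = p+p!, w ∈ L; and |w| ≥ p.
By the pumping lemma, w = xyz with |xy| ≤ p and y is nonempty.
Because |xy| ≤ p and w begins with p copies of a, we have y = a^k with 1 ≤ k ≤ p.
Since 1 ≤ k ≤ p, k divides p!; set t = 1 + p!/k. Then xy^t z has p + (p!/k)·k = p + p! copies of a. Now the a-count is p+p! and (b-count)-2 = (p+p!+2)-2 = p+p!, so i+2 ≠ j fails. So xy^t z = a^{p+p!} b^{p+p!+2} ∉ L.
This contradicts the pumping lemma, so L is not regular.

a^{p+p!} b^{p+p!+2}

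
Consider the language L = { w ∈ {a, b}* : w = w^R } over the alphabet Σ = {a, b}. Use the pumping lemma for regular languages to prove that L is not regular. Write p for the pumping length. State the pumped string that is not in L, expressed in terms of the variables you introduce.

Toward a contradiction, assume L is regular with pumping length p.
Take w = a^p b a^p, a palindrome of length 2p+1 ≥ p.
By the pumping lemma, w = xyz with |xy| ≤ p and |y| ≥ 1.
The first p characters of w are a's, so xy (and hence y) consists only of a's. Write y = a^k, 1 ≤ k ≤ p.
Pump with i = 2: xy^2z = a^{p+k} b a^p. Its reverse is a^p b a^{p+k}, which differs from xy^2z since k ≥ 1. So xy^2z is not a palindrome and xy^2z ∉ L.
Contradiction. Therefore L is not regular.

a^{p+k} b a^p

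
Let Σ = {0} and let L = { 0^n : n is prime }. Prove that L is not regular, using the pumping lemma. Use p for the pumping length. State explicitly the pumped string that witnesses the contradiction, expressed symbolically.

Assume L is regular. Let p be the pumping length given by the pumping lemma.
Let q be a prime with q ≥ p+2 (infinitely many primes exist), and take w = 0^q ∈ L with |w| = q ≥ p.
Write w = xyz as guaranteed by the lemma, with |xy| ≤ p and y is nonempty.
Then y = 0^k for some k with 1 ≤ k ≤ p.
Since 1 ≤ k ≤ p, |xz| = q-k. Pump with i = q+1: |xy^{q+1}z| = (q-k)+(q+1)k = q+qk = q(1+k), which is composite (both factors ≥ 2). So xy^{q+1}z = 0^{q(1+k)} ∉ L.
Contradiction. Therefore L is not regular.

0^{q(1+k)}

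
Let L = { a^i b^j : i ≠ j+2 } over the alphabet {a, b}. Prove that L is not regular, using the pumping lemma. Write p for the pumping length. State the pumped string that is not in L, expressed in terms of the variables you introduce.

a^{p+p!} b^{p+p!-2}

Assume L is regular. Let p be the pumping length given by the pumping lemma.
Choose w = a^p b^{p+p!-2}. Since p ≠ (p+p!-2)+2 = p+p!, w ∈ L; and |w| ≥ p.
Write w = xyz as guaranteed by the lemma, with |xy| ≤ p and |y| > 0.
Because |xy| ≤ p and w begins with p copies of a, we have y = a^k with 1 ≤ k ≤ p.
Since 1 ≤ k ≤ p, k divides p!; set t = 1 + p!/k. Then xy^t z has p + (p!/k)·k = p + p! copies of a. Now the a-count is p+p! and (b-count)+2 = (p+p!-2)+2 = p+p!, so i ≠ j+2 fails. So xy^t z = a^{p+p!} b^{p+p!-2} ∉ L.
This is a contradiction; hence L is not regular.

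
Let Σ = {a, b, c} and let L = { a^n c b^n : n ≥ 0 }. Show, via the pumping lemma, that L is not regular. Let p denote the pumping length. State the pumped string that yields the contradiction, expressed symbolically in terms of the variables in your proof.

Assume L is regular; let p be its pumping constant.
Take w = a^p c b^p ∈ L with |w| = 2p+1 ≥ p.
Write w = xyz as guaranteed by the lemma, with |xy| ≤ p and |y| > 0.
Since the first p symbols of w are all a's and |xy| ≤ p, y lies entirely in the leading a-block: y = a^k for some k with 1 ≤ k ≤ p.
Pump with i = 2: xy^2z = a^{p+k} c b^p, which would require p+k = p. But k ≥ 1, so xy^2z ∉ L.
This is a contradiction; hence L is not regular.

a^{p+k} c b^p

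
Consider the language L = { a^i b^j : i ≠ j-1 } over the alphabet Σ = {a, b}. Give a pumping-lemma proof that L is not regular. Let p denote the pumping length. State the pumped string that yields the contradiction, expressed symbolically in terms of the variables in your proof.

Suppose for contradiction that L is regular, and let p be the pumping length.
Choose w = a^p b^{p+p!+1}. Since p ≠ (p+p!+1)-1 = p+p!, w ∈ L; and |w| ≥ p.
Write w = xyz as guaranteed by the lemma, with |xy| ≤ p and y is nonempty.
The first p characters of w are a's, so xy (and hence y) consists only of a's. Write y = a^k, 1 ≤ k ≤ p.
Since 1 ≤ k ≤ p, k divides p!; set t = 1 + p!/k. Then xy^t z has p + (p!/k)·k = p + p! copies of a. Now the a-count is p+p! and (b-count)-1 = (p+p!+1)-1 = p+p!, so i ≠ j-1 fails. So xy^t z = a^{p+p!} b^{p+p!+1} ∉ L.
This contradicts the pumping lemma, so L is not regular.

a^{p+p!} b^{p+p!+1}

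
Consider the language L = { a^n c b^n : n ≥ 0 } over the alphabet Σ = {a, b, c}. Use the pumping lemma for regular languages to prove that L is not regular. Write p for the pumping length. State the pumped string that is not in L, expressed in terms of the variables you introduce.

Suppose for contradiction that L is regular, and let p be the pumping length.
Take w = a^p c b^p ∈ L with |w| = 2p+1 ≥ p.
Write w = xyz as guaranteed by the lemma, with |xy| ≤ p and |y| ≥ 1.
Since the first p symbols of w are all a's and |xy| ≤ p, y lies entirely in the leading a-block: y = a^k for some k with 1 ≤ k ≤ p.
Pump with i = 2: xy^2z = a^{p+k} c b^p, which would require p+k = p. But k ≥ 1, so xy^2z ∉ L.
Contradiction. Therefore L is not regular.

a^{p+k} c b^p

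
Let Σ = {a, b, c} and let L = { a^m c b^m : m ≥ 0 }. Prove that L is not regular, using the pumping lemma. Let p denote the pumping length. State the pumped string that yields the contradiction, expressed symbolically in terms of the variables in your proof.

a^{p+k} c b^p

Suppose for contradiction that L is regular, and let p be the pumping length.
Take w = a^p c b^p ∈ L with |w| = 2p+1 ≥ p.
By the pumping lemma, w = xyz with |xy| ≤ p and y is nonempty.
Since the first p symbols of w are all a's and |xy| ≤ p, y lies entirely in the leading a-block: y = a^k for some k with 1 ≤ k ≤ p.
Pump with i = 2: xy^2z = a^{p+k} c b^p, which would require p+k = p. But k ≥ 1, so xy^2z ∉ L.
Contradiction. Therefore L is not regular.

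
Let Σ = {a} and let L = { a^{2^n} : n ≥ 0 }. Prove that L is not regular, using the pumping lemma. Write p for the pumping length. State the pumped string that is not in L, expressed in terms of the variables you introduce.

a^{2^p+k}

Toward a contradiction, assume L is regular with pumping length p.
Take w = a^{2^p} ∈ L with |w| = 2^p ≥ p.
The pumping lemma gives a decomposition w = xyz where |xy| ≤ p and |y| > 0.
Then y = a^k for some k with 1 ≤ k ≤ p.
Pump with i = 2: xy^2z = a^{2^p+k}. Since 1 ≤ k ≤ p < 2^p, we have 2^p < 2^p+k < 2^{p+1}, so 2^p+k is not a power of 2. So xy^2z ∉ L.
This contradicts the pumping lemma, so L is not regular.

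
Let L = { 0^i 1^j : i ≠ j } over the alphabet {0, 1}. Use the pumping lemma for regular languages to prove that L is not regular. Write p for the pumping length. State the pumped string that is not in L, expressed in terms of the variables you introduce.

Assume L is regular. Let p be the pumping length given by the pumping lemma.
Choose w = 0^p 1^{p+p!}. Since p ≠ p+p!, w ∈ L; and |w| ≥ p.
The pumping lemma gives a decomposition w = xyz where |xy| ≤ p and |y| ≥ 1.
The first p characters of w are 0's, so xy (and hence y) consists only of 0's. Write y = 0^k, 1 ≤ k ≤ p.
Since 1 ≤ k ≤ p, k divides p!; set t = 1 + p!/k. Then xy^t z has p + (p!/k)·k = p + p! copies of 0. Now the 0-count equals the 1-count, so i ≠ j fails. So xy^t z = 0^{p+p!} 1^{p+p!} ∉ L.
This contradicts the pumping lemma, so L is not regular.

0^{p+p!} 1^{p+p!}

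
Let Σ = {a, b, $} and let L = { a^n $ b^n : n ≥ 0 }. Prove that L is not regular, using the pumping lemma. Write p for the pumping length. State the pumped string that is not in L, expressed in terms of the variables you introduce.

Toward a contradiction, assume L is regular with pumping length p.
Take w = a^p $ b^p ∈ L with |w| = 2p+1 ≥ p.
Write w = xyz as guaranteed by the lemma, with |xy| ≤ p and |y| ≥ 1.
Since the first p symbols of w are all a's and |xy| ≤ p, y lies entirely in the leading a-block: y = a^k for some k with 1 ≤ k ≤ p.
Pump with i = 2: xy^2z = a^{p+k} $ b^p, which would require p+k = p. But k ≥ 1, so xy^2z ∉ L.
This contradicts the pumping lemma, so L is not regular.

a^{p+k} $ b^p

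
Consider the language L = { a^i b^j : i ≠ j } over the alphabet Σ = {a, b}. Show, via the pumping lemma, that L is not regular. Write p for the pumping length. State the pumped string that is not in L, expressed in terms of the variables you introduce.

Assume L is regular; let p be its pumping constant.
Choose w = a^p b^{p+p!}. Since p ≠ p+p!, w ∈ L; and |w| ≥ p.
Write w = xyz as guaranteed by the lemma, with |xy| ≤ p and |y| ≥ 1.
Because |xy| ≤ p and w begins with p copies of a, we have y = a^k with 1 ≤ k ≤ p.
Since 1 ≤ k ≤ p, k divides p!; set t = 1 + p!/k. Then xy^t z has p + (p!/k)·k = p + p! copies of a. Now the a-count equals the b-count, so i ≠ j fails. So xy^t z = a^{p+p!} b^{p+p!} ∉ L.
Contradiction. Therefore L is not regular.

a^{p+p!} b^{p+p!}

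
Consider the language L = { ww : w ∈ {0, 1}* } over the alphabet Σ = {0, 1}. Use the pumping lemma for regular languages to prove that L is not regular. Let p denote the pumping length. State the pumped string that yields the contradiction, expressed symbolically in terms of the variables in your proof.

Toward a contradiction, assume L is regular with pumping length p.
Take w = 0^p 1^p 0^p 1^p = uu where u = 0^p1^p; then w ∈ L and |w| = 4p ≥ p.
By the pumping lemma, w = xyz with |xy| ≤ p and y is nonempty.
The first p characters of w are 0's, so xy (and hence y) consists only of 0's. Write y = 0^k, 1 ≤ k ≤ p.
Pump with i = 2: xy^2z = 0^{p+k} 1^p 0^p 1^p, of length 4p+k. Suppose this equals vv. The string starts with 0 and ends with 1, so v does too; thus the boundary between the two copies of v is a 1→0 transition. There is exactly one such transition, at position 2p+k, so |v| = 2p+k and |vv| = 4p+2k ≠ 4p+k since k ≥ 1. So xy^2z ∉ L.
Contradiction. Therefore L is not regular.

0^{p+k} 1^p 0^p 1^p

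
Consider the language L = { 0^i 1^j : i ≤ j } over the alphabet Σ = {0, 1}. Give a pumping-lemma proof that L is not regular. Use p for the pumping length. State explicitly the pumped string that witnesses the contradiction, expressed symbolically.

Suppose for contradiction that L is regular, and let p be the pumping length.
Choose w = 0^p 1^p ∈ L, with |w| = 2p ≥ p.
By the pumping lemma, w = xyz with |xy| ≤ p and y is nonempty.
Because |xy| ≤ p and w begins with p copies of 0, we have y = 0^k with 1 ≤ k ≤ p.
Consider xy^2z = 0^{p+k} 1^p. Since k ≥ 1, the 0-count p+k exceeds the 1-count p, so i ≤ j fails; thus xy^2z ∉ L.
This contradicts the pumping lemma, so L is not regular.

0^{p+k} 1^p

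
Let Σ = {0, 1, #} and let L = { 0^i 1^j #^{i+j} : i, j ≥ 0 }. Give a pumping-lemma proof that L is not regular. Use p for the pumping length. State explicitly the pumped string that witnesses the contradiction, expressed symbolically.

0^{p+k} 1^p #^{2p}

Toward a contradiction, assume L is regular with pumping length p.
Take w = 0^p 1^p #^{2p} ∈ L (with i=j=p, i+j=2p), |w| = 4p ≥ p.
By the pumping lemma, w = xyz with |xy| ≤ p and |y| ≥ 1.
Because |xy| ≤ p and w begins with p copies of 0, we have y = 0^k with 1 ≤ k ≤ p.
Consider xy^2z = 0^{p+k} 1^p #^{2p}. Now the 0- and 1-counts sum to 2p+k, but the #-count is 2p ≠ 2p+k. So xy^2z ∉ L.
Contradiction. Therefore L is not regular.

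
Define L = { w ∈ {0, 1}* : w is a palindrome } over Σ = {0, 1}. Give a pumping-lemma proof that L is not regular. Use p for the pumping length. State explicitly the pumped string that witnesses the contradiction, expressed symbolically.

0^{p+k} 1 0^p

Assume L is regular; let p be its pumping constant.
Take w = 0^p 1 0^p, a palindrome of length 2p+1 ≥ p.
Write w = xyz as guaranteed by the lemma, with |xy| ≤ p and y is nonempty.
The first p characters of w are 0's, so xy (and hence y) consists only of 0's. Write y = 0^k, 1 ≤ k ≤ p.
Pump with i = 2: xy^2z = 0^{p+k} 1 0^p. Its reverse is 0^p 1 0^{p+k}, which differs from xy^2z since k ≥ 1. So xy^2z is not a palindrome and xy^2z ∉ L.
Contradiction. Therefore L is not regular.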